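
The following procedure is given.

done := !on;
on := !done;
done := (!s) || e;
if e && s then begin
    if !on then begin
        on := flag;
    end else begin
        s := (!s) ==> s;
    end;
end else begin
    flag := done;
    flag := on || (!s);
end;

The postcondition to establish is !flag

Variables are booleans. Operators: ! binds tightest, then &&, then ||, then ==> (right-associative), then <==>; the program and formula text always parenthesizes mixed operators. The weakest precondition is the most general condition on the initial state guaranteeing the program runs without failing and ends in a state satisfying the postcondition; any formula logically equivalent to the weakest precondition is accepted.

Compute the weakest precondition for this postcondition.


Working backward. After the program, !flag must hold.
Then branch requires ((!on) ==> (!flag)) && (on ==> (!flag)); else branch requires !(on || (!s)).
Before the if: ((e && s) ==> (((!on) ==> (!flag)) && (on ==> (!flag)))) && ((!(e && s)) ==> (!(on || (!s))))
Before done := (!s) || e: ((e && s) ==> (((!on) ==> (!flag)) && (on ==> (!flag)))) && ((!(e && s)) ==> (!(on || (!s))))
Before on := !done: ((e && s) ==> ((done ==> (!flag)) && ((!done) ==> (!flag)))) && ((!(e && s)) ==> (!((!done) || (!s))))
Before done := !on: ((e && s) ==> (((!on) ==> (!flag)) && (on ==> (!flag)))) && ((!(e && s)) ==> (!(on || (!s))))
Answer: WP = ((e && s) ==> (((!on) ==> (!flag)) && (on ==> (!flag)))) && ((!(e && s)) ==> (!(on || (!s))))


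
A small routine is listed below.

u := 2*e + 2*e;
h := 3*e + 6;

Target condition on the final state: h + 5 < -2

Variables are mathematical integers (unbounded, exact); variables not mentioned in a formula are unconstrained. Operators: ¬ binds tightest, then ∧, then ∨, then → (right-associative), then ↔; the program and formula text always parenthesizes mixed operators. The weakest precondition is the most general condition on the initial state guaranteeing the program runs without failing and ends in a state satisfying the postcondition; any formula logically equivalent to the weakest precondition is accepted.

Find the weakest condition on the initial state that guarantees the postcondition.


Working backward. After the program, the postcondition h + 5 < -2 must hold; in canonical form it is h < -7.
Before h := 3*e + 6: 3*e < -13
Before u := 2*e + 2*e: 3*e < -13
Answer: WP = 3*e < -13


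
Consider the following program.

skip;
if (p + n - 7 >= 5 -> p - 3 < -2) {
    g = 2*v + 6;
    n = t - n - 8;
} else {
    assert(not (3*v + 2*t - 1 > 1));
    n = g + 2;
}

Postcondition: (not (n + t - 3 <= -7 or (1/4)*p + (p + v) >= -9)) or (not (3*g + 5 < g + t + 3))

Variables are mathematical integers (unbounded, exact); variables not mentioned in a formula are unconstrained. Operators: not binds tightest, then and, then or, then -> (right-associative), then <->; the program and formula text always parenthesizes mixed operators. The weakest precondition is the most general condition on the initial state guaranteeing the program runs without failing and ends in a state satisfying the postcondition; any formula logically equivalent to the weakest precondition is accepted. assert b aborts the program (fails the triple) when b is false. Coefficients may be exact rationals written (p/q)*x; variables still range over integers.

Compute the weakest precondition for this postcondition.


Working backward. After the program, the postcondition (not (n + t - 3 <= -7 or (1/4)*p + (p + v) >= -9)) or (not (3*g + 5 < g + t + 3)) must hold; in canonical form it is (not (n + t <= -4 or (5/4)*p + v >= -9)) or (not (2*g < t - 2)).
Then branch requires (not (2*t <= n + 4 or (5/4)*p + v >= -9)) or (not (4*v < t - 14)); else branch requires (not (2*t + 3*v > 2)) and ((not (g + t <= -6 or (5/4)*p + v >= -9)) or (not (2*g < t - 2))).
Before the if: ((n + p >= 12 -> p < 1) -> ((not (2*t <= n + 4 or (5/4)*p + v >= -9)) or (not (4*v < t - 14)))) and ((not (n + p >= 12 -> p < 1)) -> ((not (2*t + 3*v > 2)) and ((not (g + t <= -6 or (5/4)*p + v >= -9)) or (not (2*g < t - 2)))))
Before skip: ((n + p >= 12 -> p < 1) -> ((not (2*t <= n + 4 or (5/4)*p + v >= -9)) or (not (4*v < t - 14)))) and ((not (n + p >= 12 -> p < 1)) -> ((not (2*t + 3*v > 2)) and ((not (g + t <= -6 or (5/4)*p + v >= -9)) or (not (2*g < t - 2)))))
Answer: WP = ((n + p >= 12 -> p < 1) -> ((not (2*t <= n + 4 or (5/4)*p + v >= -9)) or (not (4*v < t - 14)))) and ((not (n + p >= 12 -> p < 1)) -> ((not (2*t + 3*v > 2)) and ((not (g + t <= -6 or (5/4)*p + v >= -9)) or (not (2*g < t - 2)))))


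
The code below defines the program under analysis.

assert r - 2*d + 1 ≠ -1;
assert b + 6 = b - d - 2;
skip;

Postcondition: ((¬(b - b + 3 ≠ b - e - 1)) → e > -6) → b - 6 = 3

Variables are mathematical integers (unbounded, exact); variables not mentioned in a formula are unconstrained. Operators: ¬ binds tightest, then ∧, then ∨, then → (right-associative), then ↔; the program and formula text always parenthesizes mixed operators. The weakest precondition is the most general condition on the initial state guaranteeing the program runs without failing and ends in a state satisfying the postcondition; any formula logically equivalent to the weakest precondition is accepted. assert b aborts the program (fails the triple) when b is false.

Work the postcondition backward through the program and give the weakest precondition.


Working backward. After the program, the postcondition ((¬(b - b + 3 ≠ b - e - 1)) → e > -6) → b - 6 = 3 must hold; in canonical form it is ((¬(e ≠ b - 4)) → e > -6) → b = 9.
Before skip: ((¬(e ≠ b - 4)) → e > -6) → b = 9
Before assert b + 6 = b - d - 2: d = -8 ∧ (((¬(e ≠ b - 4)) → e > -6) → b = 9)
Before assert r - 2*d + 1 ≠ -1: r ≠ 2*d - 2 ∧ d = -8 ∧ (((¬(e ≠ b - 4)) → e > -6) → b = 9)
Answer: WP = r ≠ 2*d - 2 ∧ d = -8 ∧ (((¬(e ≠ b - 4)) → e > -6) → b = 9)


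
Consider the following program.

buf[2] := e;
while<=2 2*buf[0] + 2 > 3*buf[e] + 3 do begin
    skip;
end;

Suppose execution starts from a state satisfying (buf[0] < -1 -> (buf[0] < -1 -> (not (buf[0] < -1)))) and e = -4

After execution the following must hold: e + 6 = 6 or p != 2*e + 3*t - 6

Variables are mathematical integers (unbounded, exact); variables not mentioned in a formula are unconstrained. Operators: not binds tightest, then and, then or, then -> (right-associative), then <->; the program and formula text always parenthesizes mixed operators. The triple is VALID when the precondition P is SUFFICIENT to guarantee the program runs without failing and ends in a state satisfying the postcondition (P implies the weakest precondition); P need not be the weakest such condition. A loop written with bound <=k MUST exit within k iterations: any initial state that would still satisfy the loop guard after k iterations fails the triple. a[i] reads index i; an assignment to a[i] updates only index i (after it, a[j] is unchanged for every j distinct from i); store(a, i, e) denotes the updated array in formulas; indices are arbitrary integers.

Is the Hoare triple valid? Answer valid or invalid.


Working backward. After the program, the postcondition e + 6 = 6 or p != 2*e + 3*t - 6 must hold; in canonical form it is e = 0 or p != 2*e + 3*t - 6.
Before the loop (bound <=2), unroll the exhaustion recursion (WP_0 = exit-now case; WP_j = one more guarded iteration, up to j = 2):
  WP_0: (not (2*buf[0] > 3*buf[e] + 1)) and (e = 0 or p != 2*e + 3*t - 6)
  WP_1: (2*buf[0] > 3*buf[e] + 1 -> ((not (2*buf[0] > 3*buf[e] + 1)) and (e = 0 or p != 2*e + 3*t - 6))) and ((not (2*buf[0] > 3*buf[e] + 1)) -> (e = 0 or p != 2*e + 3*t - 6))
  WP_2: (2*buf[0] > 3*buf[e] + 1 -> ((2*buf[0] > 3*buf[e] + 1 -> ((not (2*buf[0] > 3*buf[e] + 1)) and (e = 0 or p != 2*e + 3*t - 6))) and ((not (2*buf[0] > 3*buf[e] + 1)) -> (e = 0 or p != 2*e + 3*t - 6)))) and ((not (2*buf[0] > 3*buf[e] + 1)) -> (e = 0 or p != 2*e + 3*t - 6))
So before the loop: (2*buf[0] > 3*buf[e] + 1 -> ((2*buf[0] > 3*buf[e] + 1 -> ((not (2*buf[0] > 3*buf[e] + 1)) and (e = 0 or p != 2*e + 3*t - 6))) and ((not (2*buf[0] > 3*buf[e] + 1)) -> (e = 0 or p != 2*e + 3*t - 6)))) and ((not (2*buf[0] > 3*buf[e] + 1)) -> (e = 0 or p != 2*e + 3*t - 6))
Before buf[2] := e: (2*buf[0] > 3*store(buf, 2, e)[e] + 1 -> ((2*buf[0] > 3*store(buf, 2, e)[e] + 1 -> ((not (2*buf[0] > 3*store(buf, 2, e)[e] + 1)) and (e = 0 or p != 2*e + 3*t - 6))) and ((not (2*buf[0] > 3*store(buf, 2, e)[e] + 1)) -> (e = 0 or p != 2*e + 3*t - 6)))) and ((not (2*buf[0] > 3*store(buf, 2, e)[e] + 1)) -> (e = 0 or p != 2*e + 3*t - 6))
The weakest precondition is (2*buf[0] > 3*store(buf, 2, e)[e] + 1 -> ((2*buf[0] > 3*store(buf, 2, e)[e] + 1 -> ((not (2*buf[0] > 3*store(buf, 2, e)[e] + 1)) and (e = 0 or p != 2*e + 3*t - 6))) and ((not (2*buf[0] > 3*store(buf, 2, e)[e] + 1)) -> (e = 0 or p != 2*e + 3*t - 6)))) and ((not (2*buf[0] > 3*store(buf, 2, e)[e] + 1)) -> (e = 0 or p != 2*e + 3*t - 6)).
Check whether (buf[0] < -1 -> (buf[0] < -1 -> (not (buf[0] < -1)))) and e = -4 implies it.
Countermodel: at the initial state buf = {[-4] = -1, [0] = -1, [2] = -1, elsewhere -1}, e = -4, p = -14, t = 0, the precondition holds but the weakest precondition fails.
Answer: invalid


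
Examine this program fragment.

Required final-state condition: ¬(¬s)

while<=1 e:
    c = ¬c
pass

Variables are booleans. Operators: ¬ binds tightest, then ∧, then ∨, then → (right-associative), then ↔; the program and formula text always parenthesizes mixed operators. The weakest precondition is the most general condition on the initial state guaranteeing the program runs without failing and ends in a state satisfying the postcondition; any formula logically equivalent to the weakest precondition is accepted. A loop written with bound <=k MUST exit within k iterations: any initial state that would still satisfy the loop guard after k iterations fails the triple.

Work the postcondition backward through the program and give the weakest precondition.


Working backward. After the program, the postcondition ¬(¬s) must hold; in canonical form it is s.
Before skip: s
Before the loop (bound <=1), unroll the exhaustion recursion (WP_0 = exit-now case; WP_j = one more guarded iteration, up to j = 1):
  WP_0: (¬e) ∧ s
  WP_1: (e → ((¬e) ∧ s)) ∧ ((¬e) → s)
So before the loop: (e → ((¬e) ∧ s)) ∧ ((¬e) → s)
Answer: WP = (e → ((¬e) ∧ s)) ∧ ((¬e) → s)


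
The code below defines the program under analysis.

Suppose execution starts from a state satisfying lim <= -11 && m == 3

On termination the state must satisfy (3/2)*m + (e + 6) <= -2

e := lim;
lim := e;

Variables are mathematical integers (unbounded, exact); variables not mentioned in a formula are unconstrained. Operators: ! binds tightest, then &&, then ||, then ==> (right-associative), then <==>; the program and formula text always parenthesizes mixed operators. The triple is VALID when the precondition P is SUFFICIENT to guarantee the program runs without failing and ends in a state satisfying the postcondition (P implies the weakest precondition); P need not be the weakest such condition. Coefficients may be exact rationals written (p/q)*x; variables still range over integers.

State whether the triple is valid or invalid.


Working backward. After the program, the postcondition (3/2)*m + (e + 6) <= -2 must hold; in canonical form it is e + (3/2)*m <= -8.
Before lim := e: e + (3/2)*m <= -8
Before e := lim: lim + (3/2)*m <= -8
The weakest precondition is lim + (3/2)*m <= -8.
Check whether lim <= -11 && m == 3 implies it.
Countermodel: at the initial state lim = -12, m = 3, the precondition holds but the weakest precondition fails.
Answer: invalid


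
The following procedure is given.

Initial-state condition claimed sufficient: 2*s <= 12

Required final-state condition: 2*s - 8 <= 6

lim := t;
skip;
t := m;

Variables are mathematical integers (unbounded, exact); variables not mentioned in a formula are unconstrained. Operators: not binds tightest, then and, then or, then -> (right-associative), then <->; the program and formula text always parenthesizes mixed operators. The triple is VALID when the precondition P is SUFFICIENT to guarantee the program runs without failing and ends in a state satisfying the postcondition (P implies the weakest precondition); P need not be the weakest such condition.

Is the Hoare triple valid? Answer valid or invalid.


Working backward. After the program, the postcondition 2*s - 8 <= 6 must hold; in canonical form it is 2*s <= 14.
Before t := m: 2*s <= 14
Before skip: 2*s <= 14
Before lim := t: 2*s <= 14
The weakest precondition is 2*s <= 14.
Check whether 2*s <= 12 implies it.
Every state satisfying the precondition satisfies the weakest precondition: the implication holds.
Answer: valid


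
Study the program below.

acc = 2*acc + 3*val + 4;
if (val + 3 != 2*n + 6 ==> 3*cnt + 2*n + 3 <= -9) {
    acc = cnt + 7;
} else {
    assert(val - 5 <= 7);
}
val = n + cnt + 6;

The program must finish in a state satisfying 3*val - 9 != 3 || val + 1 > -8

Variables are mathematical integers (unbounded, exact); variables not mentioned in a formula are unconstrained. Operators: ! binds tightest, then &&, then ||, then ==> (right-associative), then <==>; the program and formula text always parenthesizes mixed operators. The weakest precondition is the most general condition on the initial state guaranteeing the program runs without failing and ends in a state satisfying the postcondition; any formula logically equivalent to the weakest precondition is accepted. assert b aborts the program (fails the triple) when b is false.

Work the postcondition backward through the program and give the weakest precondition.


Working backward. After the program, the postcondition 3*val - 9 != 3 || val + 1 > -8 must hold; in canonical form it is 3*val != 12 || val > -9.
Before val := n + cnt + 6: 3*cnt + 3*n != -6 || cnt + n > -15
Then branch requires 3*cnt + 3*n != -6 || cnt + n > -15; else branch requires val <= 12 && (3*cnt + 3*n != -6 || cnt + n > -15).
Before the if: ((val != 2*n + 3 ==> 3*cnt + 2*n <= -12) ==> (3*cnt + 3*n != -6 || cnt + n > -15)) && ((!(val != 2*n + 3 ==> 3*cnt + 2*n <= -12)) ==> (val <= 12 && (3*cnt + 3*n != -6 || cnt + n > -15)))
Before acc := 2*acc + 3*val + 4: ((val != 2*n + 3 ==> 3*cnt + 2*n <= -12) ==> (3*cnt + 3*n != -6 || cnt + n > -15)) && ((!(val != 2*n + 3 ==> 3*cnt + 2*n <= -12)) ==> (val <= 12 && (3*cnt + 3*n != -6 || cnt + n > -15)))
Answer: WP = ((val != 2*n + 3 ==> 3*cnt + 2*n <= -12) ==> (3*cnt + 3*n != -6 || cnt + n > -15)) && ((!(val != 2*n + 3 ==> 3*cnt + 2*n <= -12)) ==> (val <= 12 && (3*cnt + 3*n != -6 || cnt + n > -15)))


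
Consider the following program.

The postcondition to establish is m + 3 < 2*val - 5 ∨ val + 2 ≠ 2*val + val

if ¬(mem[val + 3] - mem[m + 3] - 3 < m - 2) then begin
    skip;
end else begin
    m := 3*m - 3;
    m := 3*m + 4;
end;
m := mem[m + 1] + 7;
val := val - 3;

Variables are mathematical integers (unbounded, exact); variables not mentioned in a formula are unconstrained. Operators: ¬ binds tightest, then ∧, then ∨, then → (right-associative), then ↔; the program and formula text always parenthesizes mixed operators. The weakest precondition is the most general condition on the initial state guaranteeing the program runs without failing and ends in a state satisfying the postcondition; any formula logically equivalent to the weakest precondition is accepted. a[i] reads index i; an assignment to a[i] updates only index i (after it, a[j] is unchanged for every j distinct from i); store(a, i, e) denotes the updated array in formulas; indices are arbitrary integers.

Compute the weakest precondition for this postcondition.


Working backward. After the program, the postcondition m + 3 < 2*val - 5 ∨ val + 2 ≠ 2*val + val must hold; in canonical form it is m < 2*val - 8 ∨ 2*val ≠ 2.
Before val := val - 3: m < 2*val - 14 ∨ 2*val ≠ 8
Before m := mem[m + 1] + 7: mem[m + 1] < 2*val - 21 ∨ 2*val ≠ 8
Then branch requires mem[m + 1] < 2*val - 21 ∨ 2*val ≠ 8; else branch requires mem[9*m - 4] < 2*val - 21 ∨ 2*val ≠ 8.
Before the if: ((¬(mem[val + 3] < mem[m + 3] + m + 1)) → (mem[m + 1] < 2*val - 21 ∨ 2*val ≠ 8)) ∧ (mem[val + 3] < mem[m + 3] + m + 1 → (mem[9*m - 4] < 2*val - 21 ∨ 2*val ≠ 8))
Answer: WP = ((¬(mem[val + 3] < mem[m + 3] + m + 1)) → (mem[m + 1] < 2*val - 21 ∨ 2*val ≠ 8)) ∧ (mem[val + 3] < mem[m + 3] + m + 1 → (mem[9*m - 4] < 2*val - 21 ∨ 2*val ≠ 8))


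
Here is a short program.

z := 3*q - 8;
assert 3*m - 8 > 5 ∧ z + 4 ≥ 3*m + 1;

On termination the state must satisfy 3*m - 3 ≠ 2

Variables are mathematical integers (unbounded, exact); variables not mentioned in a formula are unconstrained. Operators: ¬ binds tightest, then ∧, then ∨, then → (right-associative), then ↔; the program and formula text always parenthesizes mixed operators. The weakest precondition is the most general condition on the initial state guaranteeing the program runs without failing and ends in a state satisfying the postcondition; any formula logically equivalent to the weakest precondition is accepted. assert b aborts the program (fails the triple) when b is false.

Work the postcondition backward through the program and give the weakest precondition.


Working backward. After the program, the postcondition 3*m - 3 ≠ 2 must hold; in canonical form it is 3*m ≠ 5.
Before assert 3*m - 8 > 5 ∧ z + 4 ≥ 3*m + 1: 3*m > 13 ∧ z ≥ 3*m - 3 ∧ 3*m ≠ 5
Before z := 3*q - 8: 3*m > 13 ∧ 3*q ≥ 3*m + 5 ∧ 3*m ≠ 5
Answer: WP = 3*m > 13 ∧ 3*q ≥ 3*m + 5 ∧ 3*m ≠ 5


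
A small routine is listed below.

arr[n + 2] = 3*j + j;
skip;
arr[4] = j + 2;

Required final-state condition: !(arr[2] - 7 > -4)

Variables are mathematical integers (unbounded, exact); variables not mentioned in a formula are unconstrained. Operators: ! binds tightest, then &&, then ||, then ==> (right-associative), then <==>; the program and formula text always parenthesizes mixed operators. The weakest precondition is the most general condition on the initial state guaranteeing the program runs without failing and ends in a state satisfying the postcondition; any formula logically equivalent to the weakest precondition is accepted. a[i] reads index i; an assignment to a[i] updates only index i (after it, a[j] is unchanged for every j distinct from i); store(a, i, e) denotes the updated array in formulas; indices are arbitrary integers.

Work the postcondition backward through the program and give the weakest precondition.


Working backward. After the program, the postcondition !(arr[2] - 7 > -4) must hold; in canonical form it is !(arr[2] > 3).
Before arr[4] := j + 2: !(arr[2] > 3)
Before skip: !(arr[2] > 3)
Before arr[n + 2] := 3*j + j: !(store(arr, n + 2, 4*j)[2] > 3)
Answer: WP = !(store(arr, n + 2, 4*j)[2] > 3)


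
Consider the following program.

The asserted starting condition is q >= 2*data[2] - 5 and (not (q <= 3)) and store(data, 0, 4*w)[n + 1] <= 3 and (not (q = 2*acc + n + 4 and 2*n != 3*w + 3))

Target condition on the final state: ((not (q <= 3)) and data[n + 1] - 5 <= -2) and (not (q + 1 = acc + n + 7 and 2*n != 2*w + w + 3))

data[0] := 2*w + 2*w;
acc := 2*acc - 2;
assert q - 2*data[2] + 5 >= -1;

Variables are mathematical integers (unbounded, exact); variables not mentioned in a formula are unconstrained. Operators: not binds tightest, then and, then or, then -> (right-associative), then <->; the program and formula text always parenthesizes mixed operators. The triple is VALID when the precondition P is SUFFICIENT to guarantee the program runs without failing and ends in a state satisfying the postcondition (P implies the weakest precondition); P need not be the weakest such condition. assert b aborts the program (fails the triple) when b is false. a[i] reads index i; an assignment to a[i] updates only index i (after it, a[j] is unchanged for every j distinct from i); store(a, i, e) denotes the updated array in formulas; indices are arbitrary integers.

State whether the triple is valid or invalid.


Working backward. After the program, the postcondition ((not (q <= 3)) and data[n + 1] - 5 <= -2) and (not (q + 1 = acc + n + 7 and 2*n != 2*w + w + 3)) must hold; in canonical form it is (not (q <= 3)) and data[n + 1] <= 3 and (not (q = acc + n + 6 and 2*n != 3*w + 3)).
Before assert q - 2*data[2] + 5 >= -1: q >= 2*data[2] - 6 and (not (q <= 3)) and data[n + 1] <= 3 and (not (q = acc + n + 6 and 2*n != 3*w + 3))
Before acc := 2*acc - 2: q >= 2*data[2] - 6 and (not (q <= 3)) and data[n + 1] <= 3 and (not (q = 2*acc + n + 4 and 2*n != 3*w + 3))
Before data[0] := 2*w + 2*w: q >= 2*data[2] - 6 and (not (q <= 3)) and store(data, 0, 4*w)[n + 1] <= 3 and (not (q = 2*acc + n + 4 and 2*n != 3*w + 3))
The weakest precondition is q >= 2*data[2] - 6 and (not (q <= 3)) and store(data, 0, 4*w)[n + 1] <= 3 and (not (q = 2*acc + n + 4 and 2*n != 3*w + 3)).
Check whether q >= 2*data[2] - 5 and (not (q <= 3)) and store(data, 0, 4*w)[n + 1] <= 3 and (not (q = 2*acc + n + 4 and 2*n != 3*w + 3)) implies it.
Every state satisfying the precondition satisfies the weakest precondition: the implication holds.
Answer: valid


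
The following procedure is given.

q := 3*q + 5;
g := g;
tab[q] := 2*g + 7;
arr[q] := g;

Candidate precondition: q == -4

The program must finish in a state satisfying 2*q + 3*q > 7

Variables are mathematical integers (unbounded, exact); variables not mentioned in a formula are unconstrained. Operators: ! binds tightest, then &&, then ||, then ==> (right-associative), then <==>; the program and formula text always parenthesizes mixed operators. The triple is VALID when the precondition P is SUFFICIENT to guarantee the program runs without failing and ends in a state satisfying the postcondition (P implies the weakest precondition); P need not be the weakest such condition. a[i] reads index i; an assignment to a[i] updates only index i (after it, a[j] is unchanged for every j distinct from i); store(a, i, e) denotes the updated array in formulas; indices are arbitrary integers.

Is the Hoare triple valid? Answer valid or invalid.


Working backward. After the program, the postcondition 2*q + 3*q > 7 must hold; in canonical form it is 5*q > 7.
Before arr[q] := g: 5*q > 7
Before tab[q] := 2*g + 7: 5*q > 7
Before g := g: 5*q > 7
Before q := 3*q + 5: 15*q > -18
The weakest precondition is 15*q > -18.
Check whether q == -4 implies it.
Countermodel: at the initial state q = -4, the precondition holds but the weakest precondition fails.
Answer: invalid


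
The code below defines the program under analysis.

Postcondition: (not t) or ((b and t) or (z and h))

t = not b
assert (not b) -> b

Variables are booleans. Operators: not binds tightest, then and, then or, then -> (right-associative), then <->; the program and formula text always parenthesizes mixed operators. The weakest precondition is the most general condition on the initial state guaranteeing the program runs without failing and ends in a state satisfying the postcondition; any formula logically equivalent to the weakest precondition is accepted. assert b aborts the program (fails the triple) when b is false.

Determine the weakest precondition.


Working backward. After the program, the postcondition (not t) or ((b and t) or (z and h)) must hold; in canonical form it is (not t) or (b and t) or (z and h).
Before assert (not b) -> b: ((not b) -> b) and ((not t) or (b and t) or (z and h))
Before t := not b: ((not b) -> b) and (b or (z and h))
Answer: WP = ((not b) -> b) and (b or (z and h))


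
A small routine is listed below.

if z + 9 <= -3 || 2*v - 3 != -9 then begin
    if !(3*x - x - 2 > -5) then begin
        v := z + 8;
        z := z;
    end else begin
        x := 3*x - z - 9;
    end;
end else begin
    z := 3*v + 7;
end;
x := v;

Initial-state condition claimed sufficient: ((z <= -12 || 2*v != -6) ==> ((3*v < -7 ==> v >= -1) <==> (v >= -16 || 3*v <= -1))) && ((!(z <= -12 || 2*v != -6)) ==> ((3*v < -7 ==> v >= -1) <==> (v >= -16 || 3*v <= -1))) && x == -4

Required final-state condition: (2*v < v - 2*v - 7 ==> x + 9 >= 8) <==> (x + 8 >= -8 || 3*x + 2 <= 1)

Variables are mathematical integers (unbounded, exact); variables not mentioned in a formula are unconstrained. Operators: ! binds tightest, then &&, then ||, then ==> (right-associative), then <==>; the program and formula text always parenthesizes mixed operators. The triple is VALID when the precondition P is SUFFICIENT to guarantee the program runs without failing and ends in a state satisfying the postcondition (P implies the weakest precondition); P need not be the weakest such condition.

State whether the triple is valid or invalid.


Working backward. After the program, the postcondition (2*v < v - 2*v - 7 ==> x + 9 >= 8) <==> (x + 8 >= -8 || 3*x + 2 <= 1) must hold; in canonical form it is (3*v < -7 ==> x >= -1) <==> (x >= -16 || 3*x <= -1).
Before x := v: (3*v < -7 ==> v >= -1) <==> (v >= -16 || 3*v <= -1)
Then branch requires ((!(2*x > -3)) ==> ((3*z < -31 ==> z >= -9) <==> (z >= -24 || 3*z <= -25))) && (2*x > -3 ==> ((3*v < -7 ==> v >= -1) <==> (v >= -16 || 3*v <= -1))); else branch requires (3*v < -7 ==> v >= -1) <==> (v >= -16 || 3*v <= -1).
Before the if: ((z <= -12 || 2*v != -6) ==> (((!(2*x > -3)) ==> ((3*z < -31 ==> z >= -9) <==> (z >= -24 || 3*z <= -25))) && (2*x > -3 ==> ((3*v < -7 ==> v >= -1) <==> (v >= -16 || 3*v <= -1))))) && ((!(z <= -12 || 2*v != -6)) ==> ((3*v < -7 ==> v >= -1) <==> (v >= -16 || 3*v <= -1)))
The weakest precondition is ((z <= -12 || 2*v != -6) ==> (((!(2*x > -3)) ==> ((3*z < -31 ==> z >= -9) <==> (z >= -24 || 3*z <= -25))) && (2*x > -3 ==> ((3*v < -7 ==> v >= -1) <==> (v >= -16 || 3*v <= -1))))) && ((!(z <= -12 || 2*v != -6)) ==> ((3*v < -7 ==> v >= -1) <==> (v >= -16 || 3*v <= -1))).
Check whether ((z <= -12 || 2*v != -6) ==> ((3*v < -7 ==> v >= -1) <==> (v >= -16 || 3*v <= -1))) && ((!(z <= -12 || 2*v != -6)) ==> ((3*v < -7 ==> v >= -1) <==> (v >= -16 || 3*v <= -1))) && x == -4 implies it.
Countermodel: at the initial state v = -2, x = -4, z = -25, the precondition holds but the weakest precondition fails.
Answer: invalid


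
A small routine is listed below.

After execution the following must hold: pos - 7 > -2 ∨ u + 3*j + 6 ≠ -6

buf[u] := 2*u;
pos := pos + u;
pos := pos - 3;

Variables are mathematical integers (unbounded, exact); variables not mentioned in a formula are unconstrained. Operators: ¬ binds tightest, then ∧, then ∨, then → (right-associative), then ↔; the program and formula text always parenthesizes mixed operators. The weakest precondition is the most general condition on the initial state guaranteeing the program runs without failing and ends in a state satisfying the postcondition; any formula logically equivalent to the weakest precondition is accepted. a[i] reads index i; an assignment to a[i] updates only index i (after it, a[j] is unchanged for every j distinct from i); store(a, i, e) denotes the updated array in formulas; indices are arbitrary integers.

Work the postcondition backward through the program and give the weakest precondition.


Working backward. After the program, the postcondition pos - 7 > -2 ∨ u + 3*j + 6 ≠ -6 must hold; in canonical form it is pos > 5 ∨ 3*j + u ≠ -12.
Before pos := pos - 3: pos > 8 ∨ 3*j + u ≠ -12
Before pos := pos + u: pos + u > 8 ∨ 3*j + u ≠ -12
Before buf[u] := 2*u: pos + u > 8 ∨ 3*j + u ≠ -12
Answer: WP = pos + u > 8 ∨ 3*j + u ≠ -12


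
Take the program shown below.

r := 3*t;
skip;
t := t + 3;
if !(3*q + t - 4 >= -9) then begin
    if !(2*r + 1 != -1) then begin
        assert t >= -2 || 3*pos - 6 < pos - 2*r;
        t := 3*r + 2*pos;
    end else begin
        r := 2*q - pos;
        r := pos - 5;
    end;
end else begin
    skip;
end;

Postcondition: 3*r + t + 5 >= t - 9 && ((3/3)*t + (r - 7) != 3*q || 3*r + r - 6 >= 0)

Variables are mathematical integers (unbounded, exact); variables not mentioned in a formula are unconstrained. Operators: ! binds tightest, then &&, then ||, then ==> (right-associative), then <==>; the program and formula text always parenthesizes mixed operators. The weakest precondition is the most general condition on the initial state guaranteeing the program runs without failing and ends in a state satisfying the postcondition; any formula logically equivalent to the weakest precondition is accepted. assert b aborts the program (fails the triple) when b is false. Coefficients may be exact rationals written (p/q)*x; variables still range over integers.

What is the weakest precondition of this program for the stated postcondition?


Working backward. After the program, the postcondition 3*r + t + 5 >= t - 9 && ((3/3)*t + (r - 7) != 3*q || 3*r + r - 6 >= 0) must hold; in canonical form it is 3*r >= -14 && (r + t != 3*q + 7 || 4*r >= 6).
Then branch requires ((!(2*r != -2)) ==> ((t >= -2 || 2*pos + 2*r < 6) && 3*r >= -14 && (2*pos + 4*r != 3*q + 7 || 4*r >= 6))) && (2*r != -2 ==> (3*pos >= 1 && (pos + t != 3*q + 12 || 4*pos >= 26))); else branch requires 3*r >= -14 && (r + t != 3*q + 7 || 4*r >= 6).
Before the if: ((!(3*q + t >= -5)) ==> (((!(2*r != -2)) ==> ((t >= -2 || 2*pos + 2*r < 6) && 3*r >= -14 && (2*pos + 4*r != 3*q + 7 || 4*r >= 6))) && (2*r != -2 ==> (3*pos >= 1 && (pos + t != 3*q + 12 || 4*pos >= 26))))) && (3*q + t >= -5 ==> (3*r >= -14 && (r + t != 3*q + 7 || 4*r >= 6)))
Before t := t + 3: ((!(3*q + t >= -8)) ==> (((!(2*r != -2)) ==> ((t >= -5 || 2*pos + 2*r < 6) && 3*r >= -14 && (2*pos + 4*r != 3*q + 7 || 4*r >= 6))) && (2*r != -2 ==> (3*pos >= 1 && (pos + t != 3*q + 9 || 4*pos >= 26))))) && (3*q + t >= -8 ==> (3*r >= -14 && (r + t != 3*q + 4 || 4*r >= 6)))
Before skip: ((!(3*q + t >= -8)) ==> (((!(2*r != -2)) ==> ((t >= -5 || 2*pos + 2*r < 6) && 3*r >= -14 && (2*pos + 4*r != 3*q + 7 || 4*r >= 6))) && (2*r != -2 ==> (3*pos >= 1 && (pos + t != 3*q + 9 || 4*pos >= 26))))) && (3*q + t >= -8 ==> (3*r >= -14 && (r + t != 3*q + 4 || 4*r >= 6)))
Before r := 3*t: ((!(3*q + t >= -8)) ==> (((!(6*t != -2)) ==> ((t >= -5 || 2*pos + 6*t < 6) && 9*t >= -14 && (2*pos + 12*t != 3*q + 7 || 12*t >= 6))) && (6*t != -2 ==> (3*pos >= 1 && (pos + t != 3*q + 9 || 4*pos >= 26))))) && (3*q + t >= -8 ==> (9*t >= -14 && (4*t != 3*q + 4 || 12*t >= 6)))
Answer: WP = ((!(3*q + t >= -8)) ==> (((!(6*t != -2)) ==> ((t >= -5 || 2*pos + 6*t < 6) && 9*t >= -14 && (2*pos + 12*t != 3*q + 7 || 12*t >= 6))) && (6*t != -2 ==> (3*pos >= 1 && (pos + t != 3*q + 9 || 4*pos >= 26))))) && (3*q + t >= -8 ==> (9*t >= -14 && (4*t != 3*q + 4 || 12*t >= 6)))


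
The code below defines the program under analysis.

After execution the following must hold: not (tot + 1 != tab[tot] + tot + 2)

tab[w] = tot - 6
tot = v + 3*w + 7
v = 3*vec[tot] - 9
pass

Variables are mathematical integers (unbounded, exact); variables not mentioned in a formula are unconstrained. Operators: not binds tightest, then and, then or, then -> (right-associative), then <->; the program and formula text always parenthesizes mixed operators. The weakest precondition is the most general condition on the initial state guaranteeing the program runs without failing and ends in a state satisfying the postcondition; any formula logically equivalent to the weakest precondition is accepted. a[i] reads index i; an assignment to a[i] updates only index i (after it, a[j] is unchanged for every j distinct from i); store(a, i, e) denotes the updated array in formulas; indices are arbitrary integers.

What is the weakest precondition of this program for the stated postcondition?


Working backward. After the program, the postcondition not (tot + 1 != tab[tot] + tot + 2) must hold; in canonical form it is not (tab[tot] != -1).
Before skip: not (tab[tot] != -1)
Before v := 3*vec[tot] - 9: not (tab[tot] != -1)
Before tot := v + 3*w + 7: not (tab[v + 3*w + 7] != -1)
Before tab[w] := tot - 6: not (store(tab, w, tot - 6)[v + 3*w + 7] != -1)
Answer: WP = not (store(tab, w, tot - 6)[v + 3*w + 7] != -1)


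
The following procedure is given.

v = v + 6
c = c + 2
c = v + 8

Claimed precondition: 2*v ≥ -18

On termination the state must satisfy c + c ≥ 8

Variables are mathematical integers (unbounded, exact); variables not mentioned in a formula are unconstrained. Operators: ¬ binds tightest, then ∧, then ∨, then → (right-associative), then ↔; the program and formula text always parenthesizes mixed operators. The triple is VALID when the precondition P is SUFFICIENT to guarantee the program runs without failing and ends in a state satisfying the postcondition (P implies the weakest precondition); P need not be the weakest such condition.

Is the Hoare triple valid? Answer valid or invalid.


Working backward. After the program, the postcondition c + c ≥ 8 must hold; in canonical form it is 2*c ≥ 8.
Before c := v + 8: 2*v ≥ -8
Before c := c + 2: 2*v ≥ -8
Before v := v + 6: 2*v ≥ -20
The weakest precondition is 2*v ≥ -20.
Check whether 2*v ≥ -18 implies it.
Every state satisfying the precondition satisfies the weakest precondition: the implication holds.
Answer: valid


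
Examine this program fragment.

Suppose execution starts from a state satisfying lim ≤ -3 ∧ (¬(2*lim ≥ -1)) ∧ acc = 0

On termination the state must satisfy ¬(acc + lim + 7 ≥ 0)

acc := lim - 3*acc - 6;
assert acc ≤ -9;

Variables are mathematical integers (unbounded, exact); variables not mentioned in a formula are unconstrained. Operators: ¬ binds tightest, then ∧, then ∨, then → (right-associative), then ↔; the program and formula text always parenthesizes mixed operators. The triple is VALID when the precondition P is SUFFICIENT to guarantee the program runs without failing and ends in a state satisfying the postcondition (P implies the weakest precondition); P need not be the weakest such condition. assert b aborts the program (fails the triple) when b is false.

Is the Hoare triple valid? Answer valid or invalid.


Working backward. After the program, the postcondition ¬(acc + lim + 7 ≥ 0) must hold; in canonical form it is ¬(acc + lim ≥ -7).
Before assert acc ≤ -9: acc ≤ -9 ∧ (¬(acc + lim ≥ -7))
Before acc := lim - 3*acc - 6: lim ≤ 3*acc - 3 ∧ (¬(2*lim ≥ 3*acc - 1))
The weakest precondition is lim ≤ 3*acc - 3 ∧ (¬(2*lim ≥ 3*acc - 1)).
Check whether lim ≤ -3 ∧ (¬(2*lim ≥ -1)) ∧ acc = 0 implies it.
Every state satisfying the precondition satisfies the weakest precondition: the implication holds.
Answer: valid


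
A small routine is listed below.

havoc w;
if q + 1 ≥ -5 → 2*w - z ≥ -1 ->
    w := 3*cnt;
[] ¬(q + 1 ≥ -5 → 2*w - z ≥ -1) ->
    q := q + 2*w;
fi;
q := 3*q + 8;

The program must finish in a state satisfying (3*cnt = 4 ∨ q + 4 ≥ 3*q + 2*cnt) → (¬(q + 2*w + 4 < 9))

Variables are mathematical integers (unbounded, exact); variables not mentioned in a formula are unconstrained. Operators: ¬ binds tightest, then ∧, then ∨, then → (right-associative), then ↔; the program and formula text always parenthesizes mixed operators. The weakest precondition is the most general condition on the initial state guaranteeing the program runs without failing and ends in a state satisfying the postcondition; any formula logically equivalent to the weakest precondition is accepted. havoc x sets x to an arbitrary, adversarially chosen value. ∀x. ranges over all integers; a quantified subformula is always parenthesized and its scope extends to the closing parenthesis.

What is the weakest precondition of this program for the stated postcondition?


Working backward. After the program, the postcondition (3*cnt = 4 ∨ q + 4 ≥ 3*q + 2*cnt) → (¬(q + 2*w + 4 < 9)) must hold; in canonical form it is (3*cnt = 4 ∨ 2*cnt + 2*q ≤ 4) → (¬(q + 2*w < 5)).
Before q := 3*q + 8: (3*cnt = 4 ∨ 2*cnt + 6*q ≤ -12) → (¬(3*q + 2*w < -3))
Then branch requires (3*cnt = 4 ∨ 2*cnt + 6*q ≤ -12) → (¬(6*cnt + 3*q < -3)); else branch requires (3*cnt = 4 ∨ 2*cnt + 6*q + 12*w ≤ -12) → (¬(3*q + 8*w < -3)).
Before the if: ((q ≥ -6 → 2*w ≥ z - 1) → ((3*cnt = 4 ∨ 2*cnt + 6*q ≤ -12) → (¬(6*cnt + 3*q < -3)))) ∧ ((¬(q ≥ -6 → 2*w ≥ z - 1)) → ((3*cnt = 4 ∨ 2*cnt + 6*q + 12*w ≤ -12) → (¬(3*q + 8*w < -3))))
Before havoc w: ∀w_1. (((q ≥ -6 → 2*w_1 ≥ z - 1) → ((3*cnt = 4 ∨ 2*cnt + 6*q ≤ -12) → (¬(6*cnt + 3*q < -3)))) ∧ ((¬(q ≥ -6 → 2*w_1 ≥ z - 1)) → ((3*cnt = 4 ∨ 2*cnt + 6*q + 12*w_1 ≤ -12) → (¬(3*q + 8*w_1 < -3)))))
Answer: WP = ∀w_1. (((q ≥ -6 → 2*w_1 ≥ z - 1) → ((3*cnt = 4 ∨ 2*cnt + 6*q ≤ -12) → (¬(6*cnt + 3*q < -3)))) ∧ ((¬(q ≥ -6 → 2*w_1 ≥ z - 1)) → ((3*cnt = 4 ∨ 2*cnt + 6*q + 12*w_1 ≤ -12) → (¬(3*q + 8*w_1 < -3)))))


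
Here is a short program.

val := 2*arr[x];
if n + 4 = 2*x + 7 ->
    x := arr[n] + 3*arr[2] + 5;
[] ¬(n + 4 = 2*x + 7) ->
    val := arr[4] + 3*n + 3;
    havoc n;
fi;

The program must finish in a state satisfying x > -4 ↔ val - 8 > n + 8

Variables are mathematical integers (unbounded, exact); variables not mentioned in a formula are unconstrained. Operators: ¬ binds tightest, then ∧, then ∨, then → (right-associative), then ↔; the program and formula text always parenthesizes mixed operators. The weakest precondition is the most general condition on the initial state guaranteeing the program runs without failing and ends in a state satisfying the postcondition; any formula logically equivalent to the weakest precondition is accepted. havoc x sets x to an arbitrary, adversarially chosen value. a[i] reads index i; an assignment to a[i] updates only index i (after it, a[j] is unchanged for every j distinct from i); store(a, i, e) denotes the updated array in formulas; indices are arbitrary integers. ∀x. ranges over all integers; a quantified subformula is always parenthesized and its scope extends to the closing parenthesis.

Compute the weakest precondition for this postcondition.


Working backward. After the program, the postcondition x > -4 ↔ val - 8 > n + 8 must hold; in canonical form it is x > -4 ↔ val > n + 16.
Then branch requires 3*arr[2] + arr[n] > -9 ↔ val > n + 16; else branch requires ∀n_1. (x > -4 ↔ arr[4] + 3*n > n_1 + 13).
Before the if: (n = 2*x + 3 → (3*arr[2] + arr[n] > -9 ↔ val > n + 16)) ∧ ((¬(n = 2*x + 3)) → (∀n_1. (x > -4 ↔ arr[4] + 3*n > n_1 + 13)))
Before val := 2*arr[x]: (n = 2*x + 3 → (3*arr[2] + arr[n] > -9 ↔ 2*arr[x] > n + 16)) ∧ ((¬(n = 2*x + 3)) → (∀n_1. (x > -4 ↔ arr[4] + 3*n > n_1 + 13)))
Answer: WP = (n = 2*x + 3 → (3*arr[2] + arr[n] > -9 ↔ 2*arr[x] > n + 16)) ∧ ((¬(n = 2*x + 3)) → (∀n_1. (x > -4 ↔ arr[4] + 3*n > n_1 + 13)))


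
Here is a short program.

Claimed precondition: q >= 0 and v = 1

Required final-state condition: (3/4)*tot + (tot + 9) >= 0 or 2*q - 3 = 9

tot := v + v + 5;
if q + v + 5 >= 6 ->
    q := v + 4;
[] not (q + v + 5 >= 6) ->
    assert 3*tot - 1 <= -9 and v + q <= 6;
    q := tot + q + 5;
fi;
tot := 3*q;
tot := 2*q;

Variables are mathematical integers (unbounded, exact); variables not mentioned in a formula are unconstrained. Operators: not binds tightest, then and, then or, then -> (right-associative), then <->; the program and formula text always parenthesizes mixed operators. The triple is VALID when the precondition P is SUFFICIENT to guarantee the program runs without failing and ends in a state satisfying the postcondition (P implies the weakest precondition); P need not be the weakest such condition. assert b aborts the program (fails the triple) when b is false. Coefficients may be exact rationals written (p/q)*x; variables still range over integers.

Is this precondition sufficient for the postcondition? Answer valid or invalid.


Working backward. After the program, the postcondition (3/4)*tot + (tot + 9) >= 0 or 2*q - 3 = 9 must hold; in canonical form it is (7/4)*tot >= -9 or 2*q = 12.
Before tot := 2*q: (7/2)*q >= -9 or 2*q = 12
Before tot := 3*q: (7/2)*q >= -9 or 2*q = 12
Then branch requires (7/2)*v >= -23 or 2*v = 4; else branch requires 3*tot <= -8 and q + v <= 6 and ((7/2)*q + (7/2)*tot >= -53/2 or 2*q + 2*tot = 2).
Before the if: (q + v >= 1 -> ((7/2)*v >= -23 or 2*v = 4)) and ((not (q + v >= 1)) -> (3*tot <= -8 and q + v <= 6 and ((7/2)*q + (7/2)*tot >= -53/2 or 2*q + 2*tot = 2)))
Before tot := v + v + 5: (q + v >= 1 -> ((7/2)*v >= -23 or 2*v = 4)) and ((not (q + v >= 1)) -> (6*v <= -23 and q + v <= 6 and ((7/2)*q + 7*v >= -44 or 2*q + 4*v = -8)))
The weakest precondition is (q + v >= 1 -> ((7/2)*v >= -23 or 2*v = 4)) and ((not (q + v >= 1)) -> (6*v <= -23 and q + v <= 6 and ((7/2)*q + 7*v >= -44 or 2*q + 4*v = -8))).
Check whether q >= 0 and v = 1 implies it.
Every state satisfying the precondition satisfies the weakest precondition: the implication holds.
Answer: valid
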